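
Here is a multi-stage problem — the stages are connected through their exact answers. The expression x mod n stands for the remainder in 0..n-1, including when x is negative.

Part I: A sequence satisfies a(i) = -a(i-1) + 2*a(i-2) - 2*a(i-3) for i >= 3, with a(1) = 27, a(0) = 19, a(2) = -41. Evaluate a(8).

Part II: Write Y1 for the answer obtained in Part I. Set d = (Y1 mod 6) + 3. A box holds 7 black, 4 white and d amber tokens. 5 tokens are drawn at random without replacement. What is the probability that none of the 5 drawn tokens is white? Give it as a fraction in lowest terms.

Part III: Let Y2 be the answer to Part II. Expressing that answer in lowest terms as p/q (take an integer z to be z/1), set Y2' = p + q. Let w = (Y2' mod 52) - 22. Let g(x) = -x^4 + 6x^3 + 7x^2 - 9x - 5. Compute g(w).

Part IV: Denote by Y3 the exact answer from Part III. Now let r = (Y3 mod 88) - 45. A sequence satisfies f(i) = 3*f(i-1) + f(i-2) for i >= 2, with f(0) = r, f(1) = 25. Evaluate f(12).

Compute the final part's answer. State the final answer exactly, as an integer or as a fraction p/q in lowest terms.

Part I: a(3) = -1*(-41) + 2*(27) - 2*(19) = 57; iterating: a(3)=57, a(4)=-193, a(5)=389, a(6)=-889, a(7)=2053, a(8)=-4609; answer -4609
Part II: Y1 = -4609; d = 8; total draws C(19,5) = 11628; favorable C(15,5) = 3003; P = 1001/3876; answer 1001/3876
Part III: Y2 = 1001/3876; threaded value p + q = 4877; w = 19; -1*(19)^4 + 6*(19)^3 + 7*(19)^2 - 9*(19)^1 - 5 = (-130321) + (41154) + (2527) + (-171) + (-5) = -86816; answer -86816
Part IV: Y3 = -86816; r = -5; f(2) = 3*(25) + 1*(-5) = 70; iterating: f(2)=70, f(3)=235, f(4)=775, f(5)=2560, f(6)=8455, f(7)=27925, f(8)=92230, f(9)=304615, f(10)=1006075, f(11)=3322840, f(12)=10974595; answer 10974595

10974595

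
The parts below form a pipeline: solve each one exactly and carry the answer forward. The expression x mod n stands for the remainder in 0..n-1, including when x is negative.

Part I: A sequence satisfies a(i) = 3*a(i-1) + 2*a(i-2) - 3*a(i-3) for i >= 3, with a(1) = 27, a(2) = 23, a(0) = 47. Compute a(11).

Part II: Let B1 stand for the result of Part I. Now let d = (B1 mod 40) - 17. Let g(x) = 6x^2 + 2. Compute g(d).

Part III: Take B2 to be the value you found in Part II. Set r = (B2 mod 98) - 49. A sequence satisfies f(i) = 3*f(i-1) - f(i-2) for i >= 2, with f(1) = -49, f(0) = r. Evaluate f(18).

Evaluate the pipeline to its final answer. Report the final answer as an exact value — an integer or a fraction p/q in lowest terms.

Part I: a(3) = 3*(23) + 2*(27) - 3*(47) = -18; iterating: a(3)=-18, a(4)=-89, a(5)=-372, a(6)=-1240, a(7)=-4197, a(8)=-13955, a(9)=-46539, a(10)=-154936, a(11)=-516021; answer -516021
Part II: B1 = -516021; d = 2; 6*(2)^2 + 2 = (24) + (2) = 26; answer 26
Part III: B2 = 26; r = -23; f(2) = 3*(-49) - 1*(-23) = -124; iterating: f(2)=-124, f(3)=-323, f(4)=-845, f(5)=-2212, f(6)=-5791, f(7)=-15161, f(8)=-39692, f(9)=-103915, f(10)=-272053, f(11)=-712244, f(12)=-1864679, f(13)=-4881793, f(14)=-12780700, f(15)=-33460307, f(16)=-87600221, f(17)=-229340356, f(18)=-600420847; answer -600420847

-600420847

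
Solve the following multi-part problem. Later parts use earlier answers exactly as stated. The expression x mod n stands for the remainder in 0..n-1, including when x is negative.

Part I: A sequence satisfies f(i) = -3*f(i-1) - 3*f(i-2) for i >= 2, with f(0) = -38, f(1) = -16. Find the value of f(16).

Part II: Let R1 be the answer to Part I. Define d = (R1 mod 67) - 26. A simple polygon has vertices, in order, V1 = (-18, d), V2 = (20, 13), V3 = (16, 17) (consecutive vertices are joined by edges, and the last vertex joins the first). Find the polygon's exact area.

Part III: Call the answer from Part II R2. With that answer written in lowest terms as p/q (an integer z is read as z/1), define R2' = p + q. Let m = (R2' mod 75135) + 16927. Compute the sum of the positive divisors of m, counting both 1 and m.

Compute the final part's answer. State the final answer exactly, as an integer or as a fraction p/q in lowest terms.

Part I: f(2) = -3*(-16) - 3*(-38) = 162; iterating: f(2)=162, f(3)=-438, f(4)=828, f(5)=-1170, f(6)=1026, f(7)=432, f(8)=-4374, f(9)=11826, f(10)=-22356, f(11)=31590, f(12)=-27702, f(13)=-11664, f(14)=118098, f(15)=-319302, f(16)=603612; answer 603612
Part II: R1 = 603612; d = -17; cross terms: (-18*13 - 20*-17)=106, (20*17 - 16*13)=132, (16*-17 - -18*17)=34; twice the area = |272| = 272; area = 136; answer 136
Part III: R2 = 136; threaded value p + q = 137; m = 17064; 17064 = 2^3 * 3^3 * 79; sigma = (1 + 2 + 4 + 8) * (1 + 3 + 9 + 27) * (1 + 79) = 15 * 40 * 80 = 48000; answer 48000

48000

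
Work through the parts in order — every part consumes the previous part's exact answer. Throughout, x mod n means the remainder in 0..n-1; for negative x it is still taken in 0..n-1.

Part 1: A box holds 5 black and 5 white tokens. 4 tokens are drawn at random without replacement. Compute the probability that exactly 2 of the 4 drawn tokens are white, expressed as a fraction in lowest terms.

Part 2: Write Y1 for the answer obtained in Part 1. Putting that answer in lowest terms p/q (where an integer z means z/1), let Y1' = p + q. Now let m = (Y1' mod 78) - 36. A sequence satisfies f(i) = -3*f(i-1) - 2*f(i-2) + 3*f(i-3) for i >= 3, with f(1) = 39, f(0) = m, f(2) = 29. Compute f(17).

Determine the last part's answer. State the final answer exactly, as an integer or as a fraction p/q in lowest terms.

Part 1: total draws C(10,4) = 210; favorable C(5,2)*C(5,2) = 100; P = 10/21; answer 10/21
Part 2: Y1 = 10/21; threaded value p + q = 31; m = -5; f(3) = -3*(29) - 2*(39) + 3*(-5) = -180; iterating: f(3)=-180, f(4)=599, f(5)=-1350, f(6)=2312, f(7)=-2439, f(8)=-1357, f(9)=15885, f(10)=-52258, f(11)=120933, f(12)=-210628, f(13)=233244, f(14)=84323, f(15)=-1351341, f(16)=4585109, f(17)=-10799676; answer -10799676

-10799676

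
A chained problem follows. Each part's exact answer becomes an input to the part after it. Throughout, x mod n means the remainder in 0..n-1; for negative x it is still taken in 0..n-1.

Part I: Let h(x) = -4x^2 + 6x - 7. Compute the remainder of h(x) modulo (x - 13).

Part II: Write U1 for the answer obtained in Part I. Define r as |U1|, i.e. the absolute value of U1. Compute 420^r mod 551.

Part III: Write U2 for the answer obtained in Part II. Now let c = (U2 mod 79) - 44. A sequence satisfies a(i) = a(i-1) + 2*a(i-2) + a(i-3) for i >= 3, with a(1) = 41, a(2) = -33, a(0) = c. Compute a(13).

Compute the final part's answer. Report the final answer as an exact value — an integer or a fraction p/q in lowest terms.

-9958

Part I: remainder = value at the root: -4*(13)^2 + 6*(13)^1 - 7 = (-676) + (78) + (-7) = -605; answer -605
Part II: U1 = -605; r = 605; squarings mod 551: 420^1=420, 420^2=80, 420^4=339, 420^8=313, 420^16=442, 420^32=310, 420^64=226, 420^128=384, 420^256=339, 420^512=313; 420^605 = 420^1 * 420^4 * 420^8 * 420^16 * 420^64 * 420^512 = 243 (mod 551); answer 243
Part III: U2 = 243; c = -38; a(3) = 1*(-33) + 2*(41) + 1*(-38) = 11; iterating: a(3)=11, a(4)=-14, a(5)=-25, a(6)=-42, a(7)=-106, a(8)=-215, a(9)=-469, a(10)=-1005, a(11)=-2158, a(12)=-4637, a(13)=-9958; answer -9958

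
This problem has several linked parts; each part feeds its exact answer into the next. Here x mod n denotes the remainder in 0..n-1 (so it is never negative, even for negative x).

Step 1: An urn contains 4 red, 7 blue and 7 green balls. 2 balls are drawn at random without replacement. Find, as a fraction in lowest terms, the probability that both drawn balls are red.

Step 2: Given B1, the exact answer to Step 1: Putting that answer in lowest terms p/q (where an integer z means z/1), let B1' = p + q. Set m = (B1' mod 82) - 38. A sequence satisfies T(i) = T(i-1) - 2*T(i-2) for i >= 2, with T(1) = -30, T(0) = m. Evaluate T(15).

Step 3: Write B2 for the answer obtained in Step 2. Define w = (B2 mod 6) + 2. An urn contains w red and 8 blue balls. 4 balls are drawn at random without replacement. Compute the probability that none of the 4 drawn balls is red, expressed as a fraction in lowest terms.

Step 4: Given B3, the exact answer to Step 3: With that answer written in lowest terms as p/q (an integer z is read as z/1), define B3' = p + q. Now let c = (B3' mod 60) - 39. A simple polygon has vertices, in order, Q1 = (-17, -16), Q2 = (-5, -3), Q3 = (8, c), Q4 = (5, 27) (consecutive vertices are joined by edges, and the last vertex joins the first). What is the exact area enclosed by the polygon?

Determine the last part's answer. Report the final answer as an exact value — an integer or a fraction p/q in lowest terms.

470

Step 1: total draws C(18,2) = 153; favorable C(4,2) = 6; P = 2/51; answer 2/51
Step 2: B1 = 2/51; threaded value p + q = 53; m = 15; T(2) = 1*(-30) - 2*(15) = -60; iterating: T(2)=-60, T(3)=0, T(4)=120, T(5)=120, T(6)=-120, T(7)=-360, T(8)=-120, T(9)=600, T(10)=840, T(11)=-360, T(12)=-2040, T(13)=-1320, T(14)=2760, T(15)=5400; answer 5400
Step 3: B2 = 5400; w = 2; total draws C(10,4) = 210; favorable C(8,4) = 70; P = 1/3; answer 1/3
Step 4: B3 = 1/3; threaded value p + q = 4; c = -35; cross terms: (-17*-3 - -5*-16)=-29, (-5*-35 - 8*-3)=199, (8*27 - 5*-35)=391, (5*-16 - -17*27)=379; twice the area = |940| = 940; area = 470; answer 470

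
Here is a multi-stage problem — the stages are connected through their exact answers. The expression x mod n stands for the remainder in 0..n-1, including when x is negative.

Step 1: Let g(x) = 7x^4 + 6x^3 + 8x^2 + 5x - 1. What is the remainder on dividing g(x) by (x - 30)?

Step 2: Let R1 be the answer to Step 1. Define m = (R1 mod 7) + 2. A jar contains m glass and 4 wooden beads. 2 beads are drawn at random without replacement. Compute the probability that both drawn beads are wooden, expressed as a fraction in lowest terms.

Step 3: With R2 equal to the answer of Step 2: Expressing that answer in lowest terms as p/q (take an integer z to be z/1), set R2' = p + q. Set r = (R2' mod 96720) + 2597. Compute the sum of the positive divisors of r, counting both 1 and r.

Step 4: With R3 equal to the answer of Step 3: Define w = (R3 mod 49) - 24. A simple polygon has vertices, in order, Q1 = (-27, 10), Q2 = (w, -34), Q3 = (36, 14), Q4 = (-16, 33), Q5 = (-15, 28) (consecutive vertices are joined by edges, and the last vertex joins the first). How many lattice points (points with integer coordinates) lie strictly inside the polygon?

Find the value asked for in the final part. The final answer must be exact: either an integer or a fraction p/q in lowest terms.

Step 1: remainder = value at the root: 7*(30)^4 + 6*(30)^3 + 8*(30)^2 + 5*(30)^1 - 1 = (5670000) + (162000) + (7200) + (150) + (-1) = 5839349; answer 5839349
Step 2: R1 = 5839349; m = 7; total draws C(11,2) = 55; favorable C(4,2) = 6; P = 6/55; answer 6/55
Step 3: R2 = 6/55; threaded value p + q = 61; r = 2658; 2658 = 2 * 3 * 443; sigma = (1 + 2) * (1 + 3) * (1 + 443) = 3 * 4 * 444 = 5328; answer 5328
Step 4: R3 = 5328; w = 12; cross terms: (-27*-34 - 12*10)=798, (12*14 - 36*-34)=1392, (36*33 - -16*14)=1412, (-16*28 - -15*33)=47, (-15*10 - -27*28)=606; twice the area = |4255| = 4255; area = 4255/2; boundary points = 1 + 24 + 1 + 1 + 6 = 33; strictly interior points = area - boundary/2 + 1 = 2112; answer 2112

2112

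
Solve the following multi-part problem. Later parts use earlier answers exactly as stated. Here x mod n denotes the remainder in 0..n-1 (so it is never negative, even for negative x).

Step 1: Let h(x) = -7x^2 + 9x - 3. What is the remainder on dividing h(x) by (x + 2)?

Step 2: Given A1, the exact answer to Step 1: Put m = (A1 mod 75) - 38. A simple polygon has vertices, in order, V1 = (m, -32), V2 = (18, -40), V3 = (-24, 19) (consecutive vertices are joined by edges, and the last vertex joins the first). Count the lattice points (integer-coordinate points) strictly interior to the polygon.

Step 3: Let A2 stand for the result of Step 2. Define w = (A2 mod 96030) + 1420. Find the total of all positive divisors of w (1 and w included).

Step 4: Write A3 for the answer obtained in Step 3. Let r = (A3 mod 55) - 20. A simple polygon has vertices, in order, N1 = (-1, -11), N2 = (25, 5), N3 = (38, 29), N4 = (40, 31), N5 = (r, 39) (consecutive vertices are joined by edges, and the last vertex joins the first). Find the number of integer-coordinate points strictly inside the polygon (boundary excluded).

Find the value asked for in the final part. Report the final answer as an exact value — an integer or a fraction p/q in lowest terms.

Step 1: remainder = value at the root: -7*(-2)^2 + 9*(-2)^1 - 3 = (-28) + (-18) + (-3) = -49; answer -49
Step 2: A1 = -49; m = -12; cross terms: (-12*-40 - 18*-32)=1056, (18*19 - -24*-40)=-618, (-24*-32 - -12*19)=996; twice the area = |1434| = 1434; area = 717; boundary points = 2 + 1 + 3 = 6; strictly interior points = area - boundary/2 + 1 = 715; answer 715
Step 3: A2 = 715; w = 2135; 2135 = 5 * 7 * 61; sigma = (1 + 5) * (1 + 7) * (1 + 61) = 6 * 8 * 62 = 2976; answer 2976
Step 4: A3 = 2976; r = -14; cross terms: (-1*5 - 25*-11)=270, (25*29 - 38*5)=535, (38*31 - 40*29)=18, (40*39 - -14*31)=1994, (-14*-11 - -1*39)=193; twice the area = |3010| = 3010; area = 1505; boundary points = 2 + 1 + 2 + 2 + 1 = 8; strictly interior points = area - boundary/2 + 1 = 1502; answer 1502

1502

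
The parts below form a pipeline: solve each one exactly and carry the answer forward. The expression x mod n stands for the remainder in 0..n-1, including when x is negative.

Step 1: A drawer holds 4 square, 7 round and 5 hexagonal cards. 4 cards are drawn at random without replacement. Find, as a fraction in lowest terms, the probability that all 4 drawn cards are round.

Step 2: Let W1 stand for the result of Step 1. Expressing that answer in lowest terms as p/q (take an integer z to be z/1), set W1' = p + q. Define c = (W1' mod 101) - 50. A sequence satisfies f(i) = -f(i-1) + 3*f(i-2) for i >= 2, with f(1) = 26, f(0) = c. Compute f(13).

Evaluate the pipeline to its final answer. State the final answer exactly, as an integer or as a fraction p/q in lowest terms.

Step 1: total draws C(16,4) = 1820; favorable C(7,4) = 35; P = 1/52; answer 1/52
Step 2: W1 = 1/52; threaded value p + q = 53; c = 3; f(2) = -1*(26) + 3*(3) = -17; iterating: f(2)=-17, f(3)=95, f(4)=-146, f(5)=431, f(6)=-869, f(7)=2162, f(8)=-4769, f(9)=11255, f(10)=-25562, f(11)=59327, f(12)=-136013, f(13)=313994; answer 313994

313994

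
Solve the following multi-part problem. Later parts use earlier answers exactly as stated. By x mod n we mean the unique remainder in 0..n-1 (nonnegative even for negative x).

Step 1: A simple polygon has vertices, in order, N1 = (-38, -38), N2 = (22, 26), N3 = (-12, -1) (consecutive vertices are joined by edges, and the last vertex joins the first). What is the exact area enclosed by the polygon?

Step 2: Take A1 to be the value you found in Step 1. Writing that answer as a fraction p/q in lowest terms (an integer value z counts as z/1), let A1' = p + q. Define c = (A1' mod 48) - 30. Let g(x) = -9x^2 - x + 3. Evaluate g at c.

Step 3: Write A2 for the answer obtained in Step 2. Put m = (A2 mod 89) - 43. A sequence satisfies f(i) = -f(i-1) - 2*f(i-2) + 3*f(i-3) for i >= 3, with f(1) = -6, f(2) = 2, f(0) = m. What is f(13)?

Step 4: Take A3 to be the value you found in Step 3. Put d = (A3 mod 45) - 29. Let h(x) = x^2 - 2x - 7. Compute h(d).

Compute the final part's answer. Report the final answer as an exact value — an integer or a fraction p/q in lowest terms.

Step 1: cross terms: (-38*26 - 22*-38)=-152, (22*-1 - -12*26)=290, (-12*-38 - -38*-1)=418; twice the area = |556| = 556; area = 278; answer 278
Step 2: A1 = 278; threaded value p + q = 279; c = 9; -9*(9)^2 - 1*(9)^1 + 3 = (-729) + (-9) + (3) = -735; answer -735
Step 3: A2 = -735; m = 23; f(3) = -1*(2) - 2*(-6) + 3*(23) = 79; iterating: f(3)=79, f(4)=-101, f(5)=-51, f(6)=490, f(7)=-691, f(8)=-442, f(9)=3294, f(10)=-4483, f(11)=-3431, f(12)=22279, f(13)=-28866; answer -28866
Step 4: A3 = -28866; d = -5; 1*(-5)^2 - 2*(-5)^1 - 7 = (25) + (10) + (-7) = 28; answer 28

28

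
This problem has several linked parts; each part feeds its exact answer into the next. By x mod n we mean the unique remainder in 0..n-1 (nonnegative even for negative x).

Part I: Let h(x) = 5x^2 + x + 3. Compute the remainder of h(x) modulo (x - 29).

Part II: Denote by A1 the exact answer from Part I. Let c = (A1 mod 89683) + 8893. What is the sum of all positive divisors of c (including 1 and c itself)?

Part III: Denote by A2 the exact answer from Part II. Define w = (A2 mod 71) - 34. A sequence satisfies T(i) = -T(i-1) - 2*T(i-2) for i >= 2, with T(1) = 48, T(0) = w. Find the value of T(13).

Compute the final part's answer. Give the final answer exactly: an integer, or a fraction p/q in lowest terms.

Part I: remainder = value at the root: 5*(29)^2 + 1*(29)^1 + 3 = (4205) + (29) + (3) = 4237; answer 4237
Part II: A1 = 4237; c = 13130; 13130 = 2 * 5 * 13 * 101; sigma = (1 + 2) * (1 + 5) * (1 + 13) * (1 + 101) = 3 * 6 * 14 * 102 = 25704; answer 25704
Part III: A2 = 25704; w = -32; T(2) = -1*(48) - 2*(-32) = 16; iterating: T(2)=16, T(3)=-112, T(4)=80, T(5)=144, T(6)=-304, T(7)=16, T(8)=592, T(9)=-624, T(10)=-560, T(11)=1808, T(12)=-688, T(13)=-2928; answer -2928

-2928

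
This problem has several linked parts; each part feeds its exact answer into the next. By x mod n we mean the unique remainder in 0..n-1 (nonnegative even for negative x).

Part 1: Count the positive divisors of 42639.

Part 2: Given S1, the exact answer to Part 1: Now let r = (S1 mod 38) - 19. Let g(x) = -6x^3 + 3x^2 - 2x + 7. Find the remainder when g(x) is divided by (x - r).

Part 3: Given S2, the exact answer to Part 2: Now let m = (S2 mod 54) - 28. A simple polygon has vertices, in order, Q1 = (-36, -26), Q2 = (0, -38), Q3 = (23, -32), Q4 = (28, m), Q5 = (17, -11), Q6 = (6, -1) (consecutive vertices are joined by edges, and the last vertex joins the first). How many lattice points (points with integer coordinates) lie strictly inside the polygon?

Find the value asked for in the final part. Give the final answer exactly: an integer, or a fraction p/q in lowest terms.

1276

Part 1: 42639 = 3 * 61 * 233; number of divisors = (1+1) * (1+1) * (1+1) = 8; answer 8
Part 2: S1 = 8; r = -11; remainder = value at the root: -6*(-11)^3 + 3*(-11)^2 - 2*(-11)^1 + 7 = (7986) + (363) + (22) + (7) = 8378; answer 8378
Part 3: S2 = 8378; m = -20; cross terms: (-36*-38 - 0*-26)=1368, (0*-32 - 23*-38)=874, (23*-20 - 28*-32)=436, (28*-11 - 17*-20)=32, (17*-1 - 6*-11)=49, (6*-26 - -36*-1)=-192; twice the area = |2567| = 2567; area = 2567/2; boundary points = 12 + 1 + 1 + 1 + 1 + 1 = 17; strictly interior points = area - boundary/2 + 1 = 1276; answer 1276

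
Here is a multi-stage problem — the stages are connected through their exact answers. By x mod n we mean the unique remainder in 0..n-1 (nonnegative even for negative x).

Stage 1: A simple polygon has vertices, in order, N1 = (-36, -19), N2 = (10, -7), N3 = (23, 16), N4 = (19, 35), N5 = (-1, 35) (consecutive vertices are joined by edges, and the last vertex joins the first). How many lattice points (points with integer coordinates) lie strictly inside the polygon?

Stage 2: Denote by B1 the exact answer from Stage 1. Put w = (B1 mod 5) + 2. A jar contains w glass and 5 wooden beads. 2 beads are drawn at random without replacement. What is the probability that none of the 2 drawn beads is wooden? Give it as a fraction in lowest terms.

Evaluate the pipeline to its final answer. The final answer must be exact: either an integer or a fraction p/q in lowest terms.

Stage 1: cross terms: (-36*-7 - 10*-19)=442, (10*16 - 23*-7)=321, (23*35 - 19*16)=501, (19*35 - -1*35)=700, (-1*-19 - -36*35)=1279; twice the area = |3243| = 3243; area = 3243/2; boundary points = 2 + 1 + 1 + 20 + 1 = 25; strictly interior points = area - boundary/2 + 1 = 1610; answer 1610
Stage 2: B1 = 1610; w = 2; total draws C(7,2) = 21; favorable C(2,2) = 1; P = 1/21; answer 1/21

1/21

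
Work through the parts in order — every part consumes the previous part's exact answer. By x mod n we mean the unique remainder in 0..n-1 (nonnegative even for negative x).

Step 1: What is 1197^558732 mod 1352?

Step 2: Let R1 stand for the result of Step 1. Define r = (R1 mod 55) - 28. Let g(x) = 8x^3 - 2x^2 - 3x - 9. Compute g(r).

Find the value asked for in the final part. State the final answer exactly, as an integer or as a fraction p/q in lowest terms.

10364

Step 1: squarings mod 1352: 1197^1=1197, 1197^2=1041, 1197^4=729, 1197^8=105, 1197^16=209, 1197^32=417, 1197^64=833, 1197^128=313, 1197^256=625, 1197^512=1249, 1197^1024=1145, 1197^2048=937, 1197^4096=521, 1197^8192=1041, 1197^16384=729, 1197^32768=105, 1197^65536=209, 1197^131072=417, 1197^262144=833, 1197^524288=313; 1197^558732 = 1197^4 * 1197^8 * 1197^128 * 1197^512 * 1197^1024 * 1197^32768 * 1197^524288 = 1249 (mod 1352); answer 1249
Step 2: R1 = 1249; r = 11; 8*(11)^3 - 2*(11)^2 - 3*(11)^1 - 9 = (10648) + (-242) + (-33) + (-9) = 10364; answer 10364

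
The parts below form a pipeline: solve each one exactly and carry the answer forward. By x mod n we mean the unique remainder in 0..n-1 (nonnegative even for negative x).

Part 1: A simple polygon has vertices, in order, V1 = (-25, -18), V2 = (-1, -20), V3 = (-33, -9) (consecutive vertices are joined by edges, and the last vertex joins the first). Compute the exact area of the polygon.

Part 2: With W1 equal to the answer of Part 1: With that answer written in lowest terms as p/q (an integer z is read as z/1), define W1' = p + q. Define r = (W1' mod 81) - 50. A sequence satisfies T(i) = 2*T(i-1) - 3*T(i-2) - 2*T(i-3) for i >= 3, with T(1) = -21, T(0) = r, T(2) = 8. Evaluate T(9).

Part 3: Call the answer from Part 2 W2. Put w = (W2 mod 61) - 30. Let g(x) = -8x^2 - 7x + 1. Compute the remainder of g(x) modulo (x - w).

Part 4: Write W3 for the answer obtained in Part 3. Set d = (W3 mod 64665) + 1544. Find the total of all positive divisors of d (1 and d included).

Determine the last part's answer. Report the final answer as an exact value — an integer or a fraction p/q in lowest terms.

Part 1: cross terms: (-25*-20 - -1*-18)=482, (-1*-9 - -33*-20)=-651, (-33*-18 - -25*-9)=369; twice the area = |200| = 200; area = 100; answer 100
Part 2: W1 = 100; threaded value p + q = 101; r = -30; T(3) = 2*(8) - 3*(-21) - 2*(-30) = 139; iterating: T(3)=139, T(4)=296, T(5)=159, T(6)=-848, T(7)=-2765, T(8)=-3304, T(9)=3383; answer 3383
Part 3: W2 = 3383; w = -2; remainder = value at the root: -8*(-2)^2 - 7*(-2)^1 + 1 = (-32) + (14) + (1) = -17; answer -17
Part 4: W3 = -17; d = 66192; 66192 = 2^4 * 3 * 7 * 197; sigma = (1 + 2 + 4 + 8 + 16) * (1 + 3) * (1 + 7) * (1 + 197) = 31 * 4 * 8 * 198 = 196416; answer 196416

196416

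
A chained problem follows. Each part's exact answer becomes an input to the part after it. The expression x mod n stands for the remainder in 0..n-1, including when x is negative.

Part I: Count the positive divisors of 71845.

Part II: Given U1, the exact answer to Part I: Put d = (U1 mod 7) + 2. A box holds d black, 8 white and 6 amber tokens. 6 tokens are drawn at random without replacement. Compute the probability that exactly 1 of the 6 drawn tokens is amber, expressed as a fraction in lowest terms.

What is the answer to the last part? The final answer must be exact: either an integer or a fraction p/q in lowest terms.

Part I: 71845 = 5 * 14369; number of divisors = (1+1) * (1+1) = 4; answer 4
Part II: U1 = 4; d = 6; total draws C(20,6) = 38760; favorable C(6,1)*C(14,5) = 12012; P = 1001/3230; answer 1001/3230

1001/3230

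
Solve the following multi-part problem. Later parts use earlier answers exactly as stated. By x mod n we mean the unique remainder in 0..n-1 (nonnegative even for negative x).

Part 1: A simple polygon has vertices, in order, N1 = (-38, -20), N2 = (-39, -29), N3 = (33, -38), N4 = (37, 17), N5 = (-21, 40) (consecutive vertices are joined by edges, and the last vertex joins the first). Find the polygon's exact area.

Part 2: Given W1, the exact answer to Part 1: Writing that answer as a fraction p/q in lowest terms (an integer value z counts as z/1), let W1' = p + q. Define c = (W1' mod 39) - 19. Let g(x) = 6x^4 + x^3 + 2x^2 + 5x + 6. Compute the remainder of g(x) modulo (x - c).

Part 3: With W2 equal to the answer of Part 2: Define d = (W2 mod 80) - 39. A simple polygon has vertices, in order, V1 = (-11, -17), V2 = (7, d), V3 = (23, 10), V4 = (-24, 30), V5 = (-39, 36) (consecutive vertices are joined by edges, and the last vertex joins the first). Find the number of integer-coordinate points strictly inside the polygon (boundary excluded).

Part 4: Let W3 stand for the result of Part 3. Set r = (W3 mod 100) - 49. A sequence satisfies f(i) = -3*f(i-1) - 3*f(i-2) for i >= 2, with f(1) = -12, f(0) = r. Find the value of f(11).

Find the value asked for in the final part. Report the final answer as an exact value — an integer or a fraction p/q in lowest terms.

37179

Part 1: cross terms: (-38*-29 - -39*-20)=322, (-39*-38 - 33*-29)=2439, (33*17 - 37*-38)=1967, (37*40 - -21*17)=1837, (-21*-20 - -38*40)=1940; twice the area = |8505| = 8505; area = 8505/2; answer 8505/2
Part 2: W1 = 8505/2; threaded value p + q = 8507; c = -14; remainder = value at the root: 6*(-14)^4 + 1*(-14)^3 + 2*(-14)^2 + 5*(-14)^1 + 6 = (230496) + (-2744) + (392) + (-70) + (6) = 228080; answer 228080
Part 3: W2 = 228080; d = -39; cross terms: (-11*-39 - 7*-17)=548, (7*10 - 23*-39)=967, (23*30 - -24*10)=930, (-24*36 - -39*30)=306, (-39*-17 - -11*36)=1059; twice the area = |3810| = 3810; area = 1905; boundary points = 2 + 1 + 1 + 3 + 1 = 8; strictly interior points = area - boundary/2 + 1 = 1902; answer 1902
Part 4: W3 = 1902; r = -47; f(2) = -3*(-12) - 3*(-47) = 177; iterating: f(2)=177, f(3)=-495, f(4)=954, f(5)=-1377, f(6)=1269, f(7)=324, f(8)=-4779, f(9)=13365, f(10)=-25758, f(11)=37179; answer 37179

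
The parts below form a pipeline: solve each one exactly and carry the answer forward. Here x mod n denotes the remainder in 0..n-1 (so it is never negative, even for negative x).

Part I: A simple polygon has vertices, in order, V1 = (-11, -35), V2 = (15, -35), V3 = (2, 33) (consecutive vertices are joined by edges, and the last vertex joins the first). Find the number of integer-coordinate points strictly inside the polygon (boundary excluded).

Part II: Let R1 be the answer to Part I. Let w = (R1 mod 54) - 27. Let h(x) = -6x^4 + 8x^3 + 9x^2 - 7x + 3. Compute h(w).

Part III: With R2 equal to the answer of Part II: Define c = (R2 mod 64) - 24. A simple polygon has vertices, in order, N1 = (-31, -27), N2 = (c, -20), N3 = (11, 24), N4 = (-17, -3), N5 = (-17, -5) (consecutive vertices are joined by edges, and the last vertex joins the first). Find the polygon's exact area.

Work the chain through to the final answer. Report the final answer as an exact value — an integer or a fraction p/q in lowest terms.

955

Part I: cross terms: (-11*-35 - 15*-35)=910, (15*33 - 2*-35)=565, (2*-35 - -11*33)=293; twice the area = |1768| = 1768; area = 884; boundary points = 26 + 1 + 1 = 28; strictly interior points = area - boundary/2 + 1 = 871; answer 871
Part II: R1 = 871; w = -20; -6*(-20)^4 + 8*(-20)^3 + 9*(-20)^2 - 7*(-20)^1 + 3 = (-960000) + (-64000) + (3600) + (140) + (3) = -1020257; answer -1020257
Part III: R2 = -1020257; c = 7; cross terms: (-31*-20 - 7*-27)=809, (7*24 - 11*-20)=388, (11*-3 - -17*24)=375, (-17*-5 - -17*-3)=34, (-17*-27 - -31*-5)=304; twice the area = |1910| = 1910; area = 955; answer 955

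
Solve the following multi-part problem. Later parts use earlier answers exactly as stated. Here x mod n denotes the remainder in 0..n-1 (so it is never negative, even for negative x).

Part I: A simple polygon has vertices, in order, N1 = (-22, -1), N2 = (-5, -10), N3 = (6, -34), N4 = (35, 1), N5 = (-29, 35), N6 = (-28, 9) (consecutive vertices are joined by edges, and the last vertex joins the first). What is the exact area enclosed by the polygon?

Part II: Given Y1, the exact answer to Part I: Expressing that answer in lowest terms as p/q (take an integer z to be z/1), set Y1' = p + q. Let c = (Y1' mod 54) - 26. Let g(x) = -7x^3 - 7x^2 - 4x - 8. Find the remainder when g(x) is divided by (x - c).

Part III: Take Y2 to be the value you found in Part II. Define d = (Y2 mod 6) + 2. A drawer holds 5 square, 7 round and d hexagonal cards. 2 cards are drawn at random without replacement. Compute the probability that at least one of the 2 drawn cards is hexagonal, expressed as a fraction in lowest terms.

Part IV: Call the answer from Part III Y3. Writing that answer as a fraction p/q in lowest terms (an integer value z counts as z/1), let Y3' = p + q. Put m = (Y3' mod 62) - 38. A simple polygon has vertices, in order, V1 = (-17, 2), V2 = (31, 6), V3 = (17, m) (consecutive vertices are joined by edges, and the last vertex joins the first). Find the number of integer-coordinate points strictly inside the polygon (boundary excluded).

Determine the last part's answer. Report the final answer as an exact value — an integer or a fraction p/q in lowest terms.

330

Part I: cross terms: (-22*-10 - -5*-1)=215, (-5*-34 - 6*-10)=230, (6*1 - 35*-34)=1196, (35*35 - -29*1)=1254, (-29*9 - -28*35)=719, (-28*-1 - -22*9)=226; twice the area = |3840| = 3840; area = 1920; answer 1920
Part II: Y1 = 1920; threaded value p + q = 1921; c = 5; remainder = value at the root: -7*(5)^3 - 7*(5)^2 - 4*(5)^1 - 8 = (-875) + (-175) + (-20) + (-8) = -1078; answer -1078
Part III: Y2 = -1078; d = 4; total draws C(16,2) = 120; complement C(12,2) = 66; favorable 120 - 66 = 54; P = 9/20; answer 9/20
Part IV: Y3 = 9/20; threaded value p + q = 29; m = -9; cross terms: (-17*6 - 31*2)=-164, (31*-9 - 17*6)=-381, (17*2 - -17*-9)=-119; twice the area = |-664| = 664; area = 332; boundary points = 4 + 1 + 1 = 6; strictly interior points = area - boundary/2 + 1 = 330; answer 330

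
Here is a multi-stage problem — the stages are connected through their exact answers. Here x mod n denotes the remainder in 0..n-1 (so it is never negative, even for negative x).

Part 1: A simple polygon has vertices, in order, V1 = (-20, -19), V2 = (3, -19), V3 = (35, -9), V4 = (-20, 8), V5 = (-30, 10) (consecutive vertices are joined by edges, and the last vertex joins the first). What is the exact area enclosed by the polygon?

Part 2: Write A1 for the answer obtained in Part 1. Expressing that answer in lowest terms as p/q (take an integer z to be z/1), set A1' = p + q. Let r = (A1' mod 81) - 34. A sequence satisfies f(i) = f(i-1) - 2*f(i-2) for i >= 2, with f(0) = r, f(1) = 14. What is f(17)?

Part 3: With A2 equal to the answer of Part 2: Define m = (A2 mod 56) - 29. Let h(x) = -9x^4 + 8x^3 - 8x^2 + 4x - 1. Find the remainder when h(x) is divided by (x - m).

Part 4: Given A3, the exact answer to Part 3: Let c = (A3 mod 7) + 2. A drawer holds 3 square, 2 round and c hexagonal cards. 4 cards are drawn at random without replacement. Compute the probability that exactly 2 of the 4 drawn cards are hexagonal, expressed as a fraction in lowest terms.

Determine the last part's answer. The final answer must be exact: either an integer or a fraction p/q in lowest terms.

10/21

Part 1: cross terms: (-20*-19 - 3*-19)=437, (3*-9 - 35*-19)=638, (35*8 - -20*-9)=100, (-20*10 - -30*8)=40, (-30*-19 - -20*10)=770; twice the area = |1985| = 1985; area = 1985/2; answer 1985/2
Part 2: A1 = 1985/2; threaded value p + q = 1987; r = 9; f(2) = 1*(14) - 2*(9) = -4; iterating: f(2)=-4, f(3)=-32, f(4)=-24, f(5)=40, f(6)=88, f(7)=8, f(8)=-168, f(9)=-184, f(10)=152, f(11)=520, f(12)=216, f(13)=-824, f(14)=-1256, f(15)=392, f(16)=2904, f(17)=2120; answer 2120
Part 3: A2 = 2120; m = 19; remainder = value at the root: -9*(19)^4 + 8*(19)^3 - 8*(19)^2 + 4*(19)^1 - 1 = (-1172889) + (54872) + (-2888) + (76) + (-1) = -1120830; answer -1120830
Part 4: A3 = -1120830; c = 5; total draws C(10,4) = 210; favorable C(5,2)*C(5,2) = 100; P = 10/21; answer 10/21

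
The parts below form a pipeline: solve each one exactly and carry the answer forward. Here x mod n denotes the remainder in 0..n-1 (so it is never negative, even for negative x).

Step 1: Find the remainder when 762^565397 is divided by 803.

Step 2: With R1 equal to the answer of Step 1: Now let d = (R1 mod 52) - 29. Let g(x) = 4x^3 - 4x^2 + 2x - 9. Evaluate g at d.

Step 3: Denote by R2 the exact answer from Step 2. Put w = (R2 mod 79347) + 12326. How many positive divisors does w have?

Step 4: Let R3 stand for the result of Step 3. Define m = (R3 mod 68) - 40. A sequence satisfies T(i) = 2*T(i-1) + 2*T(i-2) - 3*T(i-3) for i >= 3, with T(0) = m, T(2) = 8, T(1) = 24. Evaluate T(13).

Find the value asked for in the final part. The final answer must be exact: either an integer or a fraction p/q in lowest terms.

Step 1: squarings mod 803: 762^1=762, 762^2=75, 762^4=4, 762^8=16, 762^16=256, 762^32=493, 762^64=543, 762^128=148, 762^256=223, 762^512=746, 762^1024=37, 762^2048=566, 762^4096=762, 762^8192=75, 762^16384=4, 762^32768=16, 762^65536=256, 762^131072=493, 762^262144=543, 762^524288=148; 762^565397 = 762^1 * 762^4 * 762^16 * 762^128 * 762^8192 * 762^32768 * 762^524288 = 746 (mod 803); answer 746
Step 2: R1 = 746; d = -11; 4*(-11)^3 - 4*(-11)^2 + 2*(-11)^1 - 9 = (-5324) + (-484) + (-22) + (-9) = -5839; answer -5839
Step 3: R2 = -5839; w = 85834; 85834 = 2 * 7 * 6131; number of divisors = (1+1) * (1+1) * (1+1) = 8; answer 8
Step 4: R3 = 8; m = -32; T(3) = 2*(8) + 2*(24) - 3*(-32) = 160; iterating: T(3)=160, T(4)=264, T(5)=824, T(6)=1696, T(7)=4248, T(8)=9416, T(9)=22240, T(10)=50568, T(11)=117368, T(12)=269152, T(13)=621336; answer 621336

621336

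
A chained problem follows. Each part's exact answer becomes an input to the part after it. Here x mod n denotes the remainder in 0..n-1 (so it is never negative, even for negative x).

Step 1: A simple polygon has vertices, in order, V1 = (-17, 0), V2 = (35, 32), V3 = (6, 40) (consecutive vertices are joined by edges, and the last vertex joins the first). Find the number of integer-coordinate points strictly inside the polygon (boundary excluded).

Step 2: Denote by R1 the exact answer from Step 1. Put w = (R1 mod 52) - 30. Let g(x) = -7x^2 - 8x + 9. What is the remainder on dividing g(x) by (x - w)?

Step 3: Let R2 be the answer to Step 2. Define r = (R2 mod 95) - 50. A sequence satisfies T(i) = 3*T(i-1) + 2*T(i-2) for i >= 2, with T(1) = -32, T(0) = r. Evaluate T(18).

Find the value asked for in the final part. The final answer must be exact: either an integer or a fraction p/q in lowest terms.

Step 1: cross terms: (-17*32 - 35*0)=-544, (35*40 - 6*32)=1208, (6*0 - -17*40)=680; twice the area = |1344| = 1344; area = 672; boundary points = 4 + 1 + 1 = 6; strictly interior points = area - boundary/2 + 1 = 670; answer 670
Step 2: R1 = 670; w = 16; remainder = value at the root: -7*(16)^2 - 8*(16)^1 + 9 = (-1792) + (-128) + (9) = -1911; answer -1911
Step 3: R2 = -1911; r = 34; T(2) = 3*(-32) + 2*(34) = -28; iterating: T(2)=-28, T(3)=-148, T(4)=-500, T(5)=-1796, T(6)=-6388, T(7)=-22756, T(8)=-81044, T(9)=-288644, T(10)=-1028020, T(11)=-3661348, T(12)=-13040084, T(13)=-46442948, T(14)=-165409012, T(15)=-589112932, T(16)=-2098156820, T(17)=-7472696324, T(18)=-26614402612; answer -26614402612

-26614402612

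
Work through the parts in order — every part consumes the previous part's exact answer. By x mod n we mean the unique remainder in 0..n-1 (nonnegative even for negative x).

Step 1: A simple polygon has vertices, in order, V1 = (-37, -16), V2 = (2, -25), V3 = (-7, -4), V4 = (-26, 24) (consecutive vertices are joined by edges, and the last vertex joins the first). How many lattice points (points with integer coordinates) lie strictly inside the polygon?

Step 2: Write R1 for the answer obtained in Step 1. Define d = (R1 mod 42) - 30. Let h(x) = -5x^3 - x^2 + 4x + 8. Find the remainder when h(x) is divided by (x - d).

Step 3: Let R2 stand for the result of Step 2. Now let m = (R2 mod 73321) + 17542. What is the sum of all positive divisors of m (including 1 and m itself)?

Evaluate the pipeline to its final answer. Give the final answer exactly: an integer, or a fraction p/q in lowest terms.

59520

Step 1: cross terms: (-37*-25 - 2*-16)=957, (2*-4 - -7*-25)=-183, (-7*24 - -26*-4)=-272, (-26*-16 - -37*24)=1304; twice the area = |1806| = 1806; area = 903; boundary points = 3 + 3 + 1 + 1 = 8; strictly interior points = area - boundary/2 + 1 = 900; answer 900
Step 2: R1 = 900; d = -12; remainder = value at the root: -5*(-12)^3 - 1*(-12)^2 + 4*(-12)^1 + 8 = (8640) + (-144) + (-48) + (8) = 8456; answer 8456
Step 3: R2 = 8456; m = 25998; 25998 = 2 * 3 * 7 * 619; sigma = (1 + 2) * (1 + 3) * (1 + 7) * (1 + 619) = 3 * 4 * 8 * 620 = 59520; answer 59520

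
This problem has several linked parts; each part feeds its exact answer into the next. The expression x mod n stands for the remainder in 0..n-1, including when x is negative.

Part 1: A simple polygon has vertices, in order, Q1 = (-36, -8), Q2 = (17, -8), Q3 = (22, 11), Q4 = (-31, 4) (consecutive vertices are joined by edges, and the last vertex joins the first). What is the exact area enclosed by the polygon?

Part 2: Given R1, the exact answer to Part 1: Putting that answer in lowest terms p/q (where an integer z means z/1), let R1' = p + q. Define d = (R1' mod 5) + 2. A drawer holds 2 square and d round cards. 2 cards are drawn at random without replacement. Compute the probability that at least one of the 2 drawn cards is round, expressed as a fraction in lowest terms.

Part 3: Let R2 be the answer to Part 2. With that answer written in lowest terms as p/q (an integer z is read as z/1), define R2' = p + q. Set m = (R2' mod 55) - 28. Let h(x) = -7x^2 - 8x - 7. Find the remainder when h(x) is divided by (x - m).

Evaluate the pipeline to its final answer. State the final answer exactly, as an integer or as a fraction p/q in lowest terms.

Part 1: cross terms: (-36*-8 - 17*-8)=424, (17*11 - 22*-8)=363, (22*4 - -31*11)=429, (-31*-8 - -36*4)=392; twice the area = |1608| = 1608; area = 804; answer 804
Part 2: R1 = 804; threaded value p + q = 805; d = 2; total draws C(4,2) = 6; complement C(2,2) = 1; favorable 6 - 1 = 5; P = 5/6; answer 5/6
Part 3: R2 = 5/6; threaded value p + q = 11; m = -17; remainder = value at the root: -7*(-17)^2 - 8*(-17)^1 - 7 = (-2023) + (136) + (-7) = -1894; answer -1894

-1894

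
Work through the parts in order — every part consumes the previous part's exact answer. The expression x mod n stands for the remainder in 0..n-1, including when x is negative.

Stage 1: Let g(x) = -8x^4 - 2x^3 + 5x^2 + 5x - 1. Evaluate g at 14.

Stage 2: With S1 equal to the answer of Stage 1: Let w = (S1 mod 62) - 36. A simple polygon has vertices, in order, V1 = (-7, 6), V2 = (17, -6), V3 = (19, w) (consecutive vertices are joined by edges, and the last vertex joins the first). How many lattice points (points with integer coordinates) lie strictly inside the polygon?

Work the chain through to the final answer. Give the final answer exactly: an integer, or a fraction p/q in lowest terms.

Stage 1: -8*(14)^4 - 2*(14)^3 + 5*(14)^2 + 5*(14)^1 - 1 = (-307328) + (-5488) + (980) + (70) + (-1) = -311767; answer -311767
Stage 2: S1 = -311767; w = -5; cross terms: (-7*-6 - 17*6)=-60, (17*-5 - 19*-6)=29, (19*6 - -7*-5)=79; twice the area = |48| = 48; area = 24; boundary points = 12 + 1 + 1 = 14; strictly interior points = area - boundary/2 + 1 = 18; answer 18

18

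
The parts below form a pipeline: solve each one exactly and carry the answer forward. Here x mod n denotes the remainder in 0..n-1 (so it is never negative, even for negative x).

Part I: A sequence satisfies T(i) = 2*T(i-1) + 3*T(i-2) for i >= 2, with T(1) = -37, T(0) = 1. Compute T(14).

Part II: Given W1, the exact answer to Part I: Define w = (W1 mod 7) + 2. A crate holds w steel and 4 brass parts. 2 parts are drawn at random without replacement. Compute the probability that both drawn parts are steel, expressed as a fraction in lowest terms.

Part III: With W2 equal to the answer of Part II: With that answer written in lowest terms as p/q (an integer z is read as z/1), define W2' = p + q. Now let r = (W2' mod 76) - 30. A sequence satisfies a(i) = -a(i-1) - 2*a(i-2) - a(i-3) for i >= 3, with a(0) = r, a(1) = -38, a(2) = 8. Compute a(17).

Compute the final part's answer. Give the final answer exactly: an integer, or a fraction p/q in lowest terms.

Part I: T(2) = 2*(-37) + 3*(1) = -71; iterating: T(2)=-71, T(3)=-253, T(4)=-719, T(5)=-2197, T(6)=-6551, T(7)=-19693, T(8)=-59039, T(9)=-177157, T(10)=-531431, T(11)=-1594333, T(12)=-4782959, T(13)=-14348917, T(14)=-43046711; answer -43046711
Part II: W1 = -43046711; w = 8; total draws C(12,2) = 66; favorable C(8,2) = 28; P = 14/33; answer 14/33
Part III: W2 = 14/33; threaded value p + q = 47; r = 17; a(3) = -1*(8) - 2*(-38) - 1*(17) = 51; iterating: a(3)=51, a(4)=-29, a(5)=-81, a(6)=88, a(7)=103, a(8)=-198, a(9)=-96, a(10)=389, a(11)=1, a(12)=-683, a(13)=292, a(14)=1073, a(15)=-974, a(16)=-1464, a(17)=2339; answer 2339

2339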